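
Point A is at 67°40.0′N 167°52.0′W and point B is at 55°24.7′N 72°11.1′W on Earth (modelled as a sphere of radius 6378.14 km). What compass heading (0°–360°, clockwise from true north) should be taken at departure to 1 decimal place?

57.1°

With φ₁ = 1.1810, φ₂ = 0.9671, Δλ = 1.6700 rad, the forward-azimuth formula gives
θ = atan2( sin Δλ cos φ₂ , cos φ₁ sin φ₂ − sin φ₁ cos φ₂ cos Δλ ) = atan2(0.5649, 0.3648) = 57.14°.
So the initial bearing is 57.1°.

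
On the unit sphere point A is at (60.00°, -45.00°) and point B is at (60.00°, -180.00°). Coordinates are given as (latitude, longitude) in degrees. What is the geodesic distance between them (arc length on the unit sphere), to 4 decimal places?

0.9604

Let φ₁ = 1.0472 rad, φ₂ = 1.0472 rad, and Δλ = -2.3562 rad.
cos c = sin φ₁ sin φ₂ + cos φ₁ cos φ₂ cos Δλ = (0.8660)(0.8660) + (0.5000)(0.5000)(-0.7071) = 0.57322,
so c = arccos(0.57322) = 0.96036 rad.
On the unit sphere the arc length equals the central angle: 0.9604.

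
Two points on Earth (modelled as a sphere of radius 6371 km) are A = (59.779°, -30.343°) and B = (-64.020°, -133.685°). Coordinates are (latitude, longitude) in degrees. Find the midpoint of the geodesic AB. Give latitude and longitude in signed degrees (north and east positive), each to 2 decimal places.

The central angle between A and B is δ = 2.5457 rad.
With f = 0.5, the slerp weights are sin((1−f)δ)/sin δ = 1.7033 and sin(fδ)/sin δ = 1.7033.
Weighted sum of the unit vectors: (1.7033)·(0.4344,-0.2543,0.8641) + (1.7033)·(-0.3026,-0.3168,-0.8989) = (0.2245, -0.9727, -0.0594).
Converting back: φ = atan2(z, √(x²+y²)) = -3.40°, λ = atan2(y, x) = -77.00°.

-3.40°, -77.00°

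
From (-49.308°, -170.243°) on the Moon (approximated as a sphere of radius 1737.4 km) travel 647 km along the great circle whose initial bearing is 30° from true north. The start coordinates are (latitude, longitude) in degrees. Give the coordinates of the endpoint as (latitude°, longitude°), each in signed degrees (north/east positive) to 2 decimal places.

Angular distance δ = d/R = 647/1737.4 = 0.37240 rad; initial bearing θ = 0.5236 rad.
sin φ₂ = sin φ₁ cos δ + cos φ₁ sin δ cos θ = (-0.7582)(0.9315) + (0.6520)(0.3638)(0.8660) = -0.5008, so φ₂ = -30.05°.
Δλ = atan2(sin θ sin δ cos φ₁, cos δ − sin φ₁ sin φ₂) = atan2(0.1186, 0.5517) = 12.133°.
λ₂ = -170.243° + 12.133° = -158.11°.

-30.05°, -158.11°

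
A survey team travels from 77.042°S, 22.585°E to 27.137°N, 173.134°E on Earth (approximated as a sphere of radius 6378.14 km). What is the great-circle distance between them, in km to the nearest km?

With latitudes φ₁ = -77.042°, φ₂ = 27.137° and longitude difference Δλ = 150.549°:
Haversine: a = sin²(Δφ/2) + cos φ₁ cos φ₂ sin²(Δλ/2) = 0.6225 + (0.2242)(0.8899)(0.9354) = 0.80914.
Central angle c = 2·arcsin(√a) = 2.23734 rad.
Distance = R·c = 6378.14 × 2.2373 ≈ 14270 km.

14270 km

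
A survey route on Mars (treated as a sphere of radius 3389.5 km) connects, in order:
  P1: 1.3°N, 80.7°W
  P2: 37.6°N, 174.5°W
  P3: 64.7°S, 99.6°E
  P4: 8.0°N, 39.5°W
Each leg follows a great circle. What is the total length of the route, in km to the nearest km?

19553 km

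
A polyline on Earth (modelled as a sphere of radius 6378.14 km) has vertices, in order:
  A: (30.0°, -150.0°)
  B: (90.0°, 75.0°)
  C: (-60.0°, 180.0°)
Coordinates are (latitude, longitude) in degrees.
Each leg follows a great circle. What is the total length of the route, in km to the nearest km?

Leg A→B: central angle 1.0472 rad, distance 6679.2 km.
Leg B→C: central angle 2.6180 rad, distance 16697.9 km.
Total: 6679.2 + 16697.9 ≈ 23377 km.

23377 km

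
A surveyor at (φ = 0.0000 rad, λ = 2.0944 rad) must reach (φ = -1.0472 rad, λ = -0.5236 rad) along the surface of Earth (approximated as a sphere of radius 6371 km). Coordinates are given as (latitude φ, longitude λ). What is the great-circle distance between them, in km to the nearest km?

In radians: φ₁ = 0.0000, φ₂ = -1.0472, Δλ = -150.000° = -2.6180 rad.
Haversine: a = sin²(Δφ/2) + cos φ₁ cos φ₂ sin²(Δλ/2) = 0.2500 + (1.0000)(0.5000)(0.9330) = 0.71651.
Central angle c = 2·arcsin(√a) = 2.01863 rad.
Distance = R·c = 6371 × 2.0186 ≈ 12861 km.

12861 km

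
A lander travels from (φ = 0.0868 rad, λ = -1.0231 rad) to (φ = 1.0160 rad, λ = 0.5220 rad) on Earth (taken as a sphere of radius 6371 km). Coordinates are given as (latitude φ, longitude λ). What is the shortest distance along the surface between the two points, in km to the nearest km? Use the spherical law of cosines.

9451 km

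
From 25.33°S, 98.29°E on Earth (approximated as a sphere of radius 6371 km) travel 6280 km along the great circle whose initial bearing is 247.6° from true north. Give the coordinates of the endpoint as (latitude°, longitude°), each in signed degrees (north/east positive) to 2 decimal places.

-31.56°, 33.52°

Angular distance δ = d/R = 6280/6371 = 0.98572 rad; initial bearing θ = 4.3214 rad.
sin φ₂ = sin φ₁ cos δ + cos φ₁ sin δ cos θ = (-0.4278)(0.5523) + (0.9039)(0.8337)(-0.3811) = -0.5234, so φ₂ = -31.56°.
Δλ = atan2(sin θ sin δ cos φ₁, cos δ − sin φ₁ sin φ₂) = atan2(-0.6967, 0.3283) = -64.766°.
λ₂ = 98.290° − 64.766° = 33.52°.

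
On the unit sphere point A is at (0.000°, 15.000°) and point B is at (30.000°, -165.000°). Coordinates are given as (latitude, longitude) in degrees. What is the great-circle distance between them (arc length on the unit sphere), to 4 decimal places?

2.6180

In radians: φ₁ = 0.0000, φ₂ = 0.5236, Δλ = -180.000° = -3.1416 rad.
cos c = sin φ₁ sin φ₂ + cos φ₁ cos φ₂ cos Δλ = (0.0000)(0.5000) + (1.0000)(0.8660)(-1.0000) = -0.86603,
so c = arccos(-0.86603) = 2.61799 rad.
On the unit sphere the arc length equals the central angle: 2.6180.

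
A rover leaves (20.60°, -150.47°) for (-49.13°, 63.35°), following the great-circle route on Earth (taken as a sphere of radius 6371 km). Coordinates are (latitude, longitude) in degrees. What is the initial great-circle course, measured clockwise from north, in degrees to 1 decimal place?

With φ₁ = 0.3595, φ₂ = -0.8575, Δλ = -2.5513 rad, the forward-azimuth formula gives
θ = atan2( sin Δλ cos φ₂ , cos φ₁ sin φ₂ − sin φ₁ cos φ₂ cos Δλ ) = atan2(-0.3642, -0.5166) = -144.82°.
Adding 360° brings this into [0°, 360°): 215.2°.

215.2°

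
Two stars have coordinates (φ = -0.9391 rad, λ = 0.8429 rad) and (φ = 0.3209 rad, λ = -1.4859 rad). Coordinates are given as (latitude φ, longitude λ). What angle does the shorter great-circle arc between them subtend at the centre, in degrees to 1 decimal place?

129.8°

In radians: φ₁ = -0.9391, φ₂ = 0.3209, Δλ = -133.430° = -2.3288 rad.
cos c = sin φ₁ sin φ₂ + cos φ₁ cos φ₂ cos Δλ = (-0.8070)(0.3154) + (0.5905)(0.9490)(-0.6875) = -0.63979,
so c = arccos(-0.63979) = 2.26502 rad.
So the angular separation is 129.8°.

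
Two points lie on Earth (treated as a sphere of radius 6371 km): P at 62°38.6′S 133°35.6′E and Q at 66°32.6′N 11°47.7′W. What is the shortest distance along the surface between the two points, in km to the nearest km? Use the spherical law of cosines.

18332 km

With latitudes φ₁ = -62.643°, φ₂ = 66.543° and longitude difference Δλ = -145.388°:
cos c = sin φ₁ sin φ₂ + cos φ₁ cos φ₂ cos Δλ = (-0.8882)(0.9174) + (0.4595)(0.3981)(-0.8230) = -0.96531,
so c = arccos(-0.96531) = 2.87743 rad.
Distance = R·c = 6371 × 2.8774 ≈ 18332 km.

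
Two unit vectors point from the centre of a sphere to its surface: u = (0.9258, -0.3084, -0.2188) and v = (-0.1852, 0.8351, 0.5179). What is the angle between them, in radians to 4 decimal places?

2.1440 rad

u·v = -0.5423; |u| = 1.0000, |v| = 1.0000.
cos θ = (u·v)/(|u||v|) = -0.5423, so θ = 2.1440 rad.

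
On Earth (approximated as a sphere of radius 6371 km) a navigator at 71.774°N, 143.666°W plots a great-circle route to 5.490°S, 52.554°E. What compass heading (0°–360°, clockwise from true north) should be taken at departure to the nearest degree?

342°

Δλ = -163.780° = -2.8585 rad.
y = sin Δλ · cos φ₂ = (-0.2793)(0.9954) = -0.2780
x = cos φ₁ sin φ₂ − sin φ₁ cos φ₂ cos Δλ = (0.3128)(-0.0957) − (0.9498)(0.9954)(-0.9602) = 0.8779
θ = atan2(y, x) = -17.57°; adding 360° gives 342°.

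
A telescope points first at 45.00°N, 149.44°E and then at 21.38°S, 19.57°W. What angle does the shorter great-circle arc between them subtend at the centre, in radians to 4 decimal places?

2.7002 rad

In radians: φ₁ = 0.7854, φ₂ = -0.3732, Δλ = -169.010° = -2.9498 rad.
cos c = sin φ₁ sin φ₂ + cos φ₁ cos φ₂ cos Δλ = (0.7071)(-0.3646) + (0.7071)(0.9312)(-0.9817) = -0.90415,
so c = arccos(-0.90415) = 2.70018 rad.
So the angular separation is 2.7002 rad.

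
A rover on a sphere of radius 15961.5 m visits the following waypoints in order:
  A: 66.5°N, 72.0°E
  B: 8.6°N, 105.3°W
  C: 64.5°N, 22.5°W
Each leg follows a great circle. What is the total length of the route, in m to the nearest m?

51264 m

Leg A→B: central angle 1.8304 rad, distance 29215.9 m.
Leg B→C: central angle 1.3813 rad, distance 22048.4 m.
Total: 29215.9 + 22048.4 ≈ 51264 m.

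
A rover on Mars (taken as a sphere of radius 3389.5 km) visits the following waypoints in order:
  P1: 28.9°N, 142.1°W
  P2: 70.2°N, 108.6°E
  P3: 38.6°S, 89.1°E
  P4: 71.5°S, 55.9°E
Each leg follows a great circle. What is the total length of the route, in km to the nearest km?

Leg P1→P2: central angle 1.2061 rad, distance 4088.0 km.
Leg P2→P3: central angle 1.9150 rad, distance 6490.9 km.
Leg P3→P4: central angle 0.6449 rad, distance 2186.0 km.
Total: 4088.0 + 6490.9 + 2186.0 ≈ 12765 km.

12765 km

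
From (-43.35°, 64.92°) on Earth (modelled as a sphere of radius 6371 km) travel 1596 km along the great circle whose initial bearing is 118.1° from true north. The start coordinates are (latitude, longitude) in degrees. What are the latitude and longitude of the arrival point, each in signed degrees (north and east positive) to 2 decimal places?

Angular distance δ = d/R = 1596/6371 = 0.25051 rad; initial bearing θ = 2.0612 rad.
sin φ₂ = sin φ₁ cos δ + cos φ₁ sin δ cos θ = (-0.6865)(0.9688) + (0.7272)(0.2479)(-0.4710) = -0.7499, so φ₂ = -48.58°.
Δλ = atan2(sin θ sin δ cos φ₁, cos δ − sin φ₁ sin φ₂) = atan2(0.1590, 0.4540) = 19.303°.
λ₂ = 64.920° + 19.303° = 84.22°.

-48.58°, 84.22°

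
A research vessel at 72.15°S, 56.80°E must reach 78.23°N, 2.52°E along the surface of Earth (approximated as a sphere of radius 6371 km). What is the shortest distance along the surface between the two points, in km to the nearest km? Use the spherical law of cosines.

In radians: φ₁ = -1.2593, φ₂ = 1.3654, Δλ = -54.280° = -0.9474 rad.
cos c = sin φ₁ sin φ₂ + cos φ₁ cos φ₂ cos Δλ = (-0.9519)(0.9790) + (0.3065)(0.2040)(0.5838) = -0.89534,
so c = arccos(-0.89534) = 2.68000 rad.
Distance = R·c = 6371 × 2.6800 ≈ 17074 km.

17074 km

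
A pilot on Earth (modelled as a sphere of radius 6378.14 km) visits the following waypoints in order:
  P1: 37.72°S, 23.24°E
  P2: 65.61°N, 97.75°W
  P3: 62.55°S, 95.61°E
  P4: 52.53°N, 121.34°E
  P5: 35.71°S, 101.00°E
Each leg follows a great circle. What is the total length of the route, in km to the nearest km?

Leg P1→P2: central angle 2.3824 rad, distance 15195.2 km.
Leg P2→P3: central angle 3.0268 rad, distance 19305.6 km.
Leg P3→P4: central angle 2.0395 rad, distance 13007.9 km.
Leg P4→P5: central angle 1.5709 rad, distance 10019.3 km.
Total: 15195.2 + 19305.6 + 13007.9 + 10019.3 ≈ 57528 km.

57528 km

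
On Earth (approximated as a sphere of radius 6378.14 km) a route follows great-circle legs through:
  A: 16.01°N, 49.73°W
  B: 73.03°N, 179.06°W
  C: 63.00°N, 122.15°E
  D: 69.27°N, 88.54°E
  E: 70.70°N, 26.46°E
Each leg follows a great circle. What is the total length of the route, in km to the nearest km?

15931 km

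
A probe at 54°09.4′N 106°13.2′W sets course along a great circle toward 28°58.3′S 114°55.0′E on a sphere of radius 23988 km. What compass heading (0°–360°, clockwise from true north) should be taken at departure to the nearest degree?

294°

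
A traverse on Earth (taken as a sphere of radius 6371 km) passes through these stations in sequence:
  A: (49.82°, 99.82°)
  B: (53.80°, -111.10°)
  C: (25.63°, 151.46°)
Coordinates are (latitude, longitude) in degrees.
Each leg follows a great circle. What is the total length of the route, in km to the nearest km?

16334 km

Leg A→B: central angle 1.2770 rad, distance 8135.5 km.
Leg B→C: central angle 1.2869 rad, distance 8198.8 km.
Total: 8135.5 + 8198.8 ≈ 16334 km.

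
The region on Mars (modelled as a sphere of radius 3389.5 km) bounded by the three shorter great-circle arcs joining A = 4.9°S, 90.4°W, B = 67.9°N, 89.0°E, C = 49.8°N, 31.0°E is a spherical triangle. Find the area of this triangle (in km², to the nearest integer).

Side lengths (central angles): a = 0.5802, b = 1.9826, c = 2.0420 rad; semiperimeter s = 2.3024.
By l'Huilier's theorem, tan(E/4) = √[tan(s/2) tan((s−a)/2) tan((s−b)/2) tan((s−c)/2)], giving spherical excess E = 0.9223 rad.
Area = E·R² = 0.9223 × (3389.5)² ≈ 10596333 km².

10596333 km²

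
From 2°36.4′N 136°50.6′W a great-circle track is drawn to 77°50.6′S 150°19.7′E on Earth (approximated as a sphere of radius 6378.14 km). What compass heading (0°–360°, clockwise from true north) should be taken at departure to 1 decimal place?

191.6°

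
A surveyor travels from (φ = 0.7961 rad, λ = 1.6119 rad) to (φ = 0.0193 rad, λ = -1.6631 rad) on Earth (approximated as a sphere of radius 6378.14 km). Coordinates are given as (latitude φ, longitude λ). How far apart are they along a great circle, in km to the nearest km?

14783 km

Let φ₁ = 0.7961 rad, φ₂ = 0.0193 rad, and Δλ = 3.0082 rad.
cos c = sin φ₁ sin φ₂ + cos φ₁ cos φ₂ cos Δλ = (0.7146)(0.0193) + (0.6995)(0.9998)(-0.9911) = -0.67936,
so c = arccos(-0.67936) = 2.31769 rad.
Distance = R·c = 6378.14 × 2.3177 ≈ 14783 km.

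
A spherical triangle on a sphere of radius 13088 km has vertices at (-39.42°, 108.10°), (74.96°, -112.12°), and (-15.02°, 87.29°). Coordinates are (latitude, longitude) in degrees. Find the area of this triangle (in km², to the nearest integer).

Side lengths (central angles): a = 2.0791, b = 0.5316, c = 2.4439 rad; semiperimeter s = 2.5273.
By l'Huilier's theorem, tan(E/4) = √[tan(s/2) tan((s−a)/2) tan((s−b)/2) tan((s−c)/2)], giving spherical excess E = 0.8492 rad.
Area = E·R² = 0.8492 × (13088)² ≈ 145460910 km².

145460910 km²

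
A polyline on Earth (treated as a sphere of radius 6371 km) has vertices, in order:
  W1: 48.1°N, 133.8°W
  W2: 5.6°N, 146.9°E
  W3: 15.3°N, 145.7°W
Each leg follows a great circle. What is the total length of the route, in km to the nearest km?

Leg W1→W2: central angle 1.3735 rad, distance 8750.5 km.
Leg W2→W3: central angle 1.1651 rad, distance 7422.9 km.
Total: 8750.5 + 7422.9 ≈ 16173 km.

16173 km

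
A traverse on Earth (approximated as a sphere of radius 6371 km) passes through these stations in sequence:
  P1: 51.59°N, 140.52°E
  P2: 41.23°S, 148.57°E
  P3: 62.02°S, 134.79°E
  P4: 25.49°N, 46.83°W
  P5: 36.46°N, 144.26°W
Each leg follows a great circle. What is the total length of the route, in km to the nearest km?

Leg P1→P2: central angle 1.6246 rad, distance 10350.5 km.
Leg P2→P3: central angle 0.3905 rad, distance 2487.7 km.
Leg P3→P4: central angle 2.5037 rad, distance 15951.3 km.
Leg P4→P5: central angle 1.4082 rad, distance 8971.8 km.
Total: 10350.5 + 2487.7 + 15951.3 + 8971.8 ≈ 37761 km.

37761 km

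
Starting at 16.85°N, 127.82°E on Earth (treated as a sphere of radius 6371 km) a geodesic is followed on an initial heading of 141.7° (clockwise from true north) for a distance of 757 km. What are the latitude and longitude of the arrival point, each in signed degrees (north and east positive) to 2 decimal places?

Angular distance δ = d/R = 757/6371 = 0.11882 rad; initial bearing θ = 2.4731 rad.
sin φ₂ = sin φ₁ cos δ + cos φ₁ sin δ cos θ = (0.2899)(0.9929) + (0.9571)(0.1185)(-0.7848) = 0.1988, so φ₂ = 11.47°.
Δλ = atan2(sin θ sin δ cos φ₁, cos δ − sin φ₁ sin φ₂) = atan2(0.0703, 0.9353) = 4.299°.
λ₂ = 127.820° + 4.299° = 132.12°.

11.47°, 132.12°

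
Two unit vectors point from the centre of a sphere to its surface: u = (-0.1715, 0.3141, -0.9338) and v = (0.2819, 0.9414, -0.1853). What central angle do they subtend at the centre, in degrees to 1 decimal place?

u·v = 0.4204; |u| = 1.0000, |v| = 1.0000.
cos θ = (u·v)/(|u||v|) = 0.4204, so θ = 65.1°.

65.1°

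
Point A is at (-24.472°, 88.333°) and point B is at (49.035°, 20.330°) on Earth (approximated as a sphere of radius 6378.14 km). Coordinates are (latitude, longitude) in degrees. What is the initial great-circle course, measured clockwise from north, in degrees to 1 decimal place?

Δλ = -68.003° = -1.1869 rad.
y = sin Δλ · cos φ₂ = (-0.9272)(0.6556) = -0.6079
x = cos φ₁ sin φ₂ − sin φ₁ cos φ₂ cos Δλ = (0.9102)(0.7551) − (-0.4142)(0.6556)(0.3746) = 0.7890
θ = atan2(y, x) = -37.61°; adding 360° gives 322.4°.

322.4°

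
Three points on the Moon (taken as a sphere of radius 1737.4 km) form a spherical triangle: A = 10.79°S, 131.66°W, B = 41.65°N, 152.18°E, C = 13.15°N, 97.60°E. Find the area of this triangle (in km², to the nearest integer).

Side lengths (central angles): a = 0.9608, b = 2.3008, c = 1.5196 rad; semiperimeter s = 2.3906.
By l'Huilier's theorem, tan(E/4) = √[tan(s/2) tan((s−a)/2) tan((s−b)/2) tan((s−c)/2)], giving spherical excess E = 0.8453 rad.
Area = E·R² = 0.8453 × (1737.4)² ≈ 2551737 km².

2551737 km²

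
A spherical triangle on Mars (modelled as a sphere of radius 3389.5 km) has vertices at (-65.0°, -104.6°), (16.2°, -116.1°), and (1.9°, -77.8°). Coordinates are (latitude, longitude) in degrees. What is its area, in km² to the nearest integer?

Side lengths (central angles): a = 0.7037, b = 1.2165, c = 1.4254 rad; semiperimeter s = 1.6728.
By l'Huilier's theorem, tan(E/4) = √[tan(s/2) tan((s−a)/2) tan((s−b)/2) tan((s−c)/2)], giving spherical excess E = 0.5161 rad.
Area = E·R² = 0.5161 × (3389.5)² ≈ 5928837 km².

5928837 km²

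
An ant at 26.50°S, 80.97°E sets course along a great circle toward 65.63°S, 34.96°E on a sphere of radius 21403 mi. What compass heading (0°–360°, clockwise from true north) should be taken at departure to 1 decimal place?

Δλ = -46.010° = -0.8030 rad.
y = sin Δλ · cos φ₂ = (-0.7195)(0.4126) = -0.2969
x = cos φ₁ sin φ₂ − sin φ₁ cos φ₂ cos Δλ = (0.8949)(-0.9109) − (-0.4462)(0.4126)(0.6945) = -0.6873
θ = atan2(y, x) = -156.64°; adding 360° gives 203.4°.

203.4°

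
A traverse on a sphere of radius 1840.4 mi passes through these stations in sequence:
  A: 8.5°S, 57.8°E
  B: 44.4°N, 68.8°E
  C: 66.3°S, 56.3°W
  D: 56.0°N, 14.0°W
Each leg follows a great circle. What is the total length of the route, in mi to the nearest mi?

10403 mi

Leg A→B: central angle 0.9395 rad, distance 1729.0 mi.
Leg B→C: central angle 2.5078 rad, distance 4615.4 mi.
Leg C→D: central angle 2.2054 rad, distance 4058.9 mi.
Total: 1729.0 + 4615.4 + 4058.9 ≈ 10403 mi.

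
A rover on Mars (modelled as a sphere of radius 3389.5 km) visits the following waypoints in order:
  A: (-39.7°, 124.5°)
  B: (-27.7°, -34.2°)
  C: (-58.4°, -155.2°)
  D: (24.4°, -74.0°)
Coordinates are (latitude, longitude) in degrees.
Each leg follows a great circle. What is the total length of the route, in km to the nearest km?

Leg A→B: central angle 1.9153 rad, distance 6492.0 km.
Leg B→C: central angle 1.4132 rad, distance 4789.9 km.
Leg C→D: central angle 1.8534 rad, distance 6282.1 km.
Total: 6492.0 + 4789.9 + 6282.1 ≈ 17564 km.

17564 km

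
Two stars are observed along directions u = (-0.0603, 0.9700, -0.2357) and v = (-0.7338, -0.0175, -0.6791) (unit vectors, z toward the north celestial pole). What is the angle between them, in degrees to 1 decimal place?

u·v = 0.1873; |u| = 1.0000, |v| = 1.0000.
cos θ = (u·v)/(|u||v|) = 0.1873, so θ = 79.2°.

79.2°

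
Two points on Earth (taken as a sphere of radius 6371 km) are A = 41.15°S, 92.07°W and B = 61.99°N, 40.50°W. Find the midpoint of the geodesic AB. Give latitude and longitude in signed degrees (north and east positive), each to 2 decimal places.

11.47°, -72.67°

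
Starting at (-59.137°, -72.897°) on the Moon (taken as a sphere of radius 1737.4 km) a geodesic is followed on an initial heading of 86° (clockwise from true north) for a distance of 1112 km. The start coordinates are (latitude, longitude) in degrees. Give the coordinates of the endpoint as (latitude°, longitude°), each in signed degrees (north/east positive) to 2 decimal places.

Angular distance δ = d/R = 1112/1737.4 = 0.64004 rad; initial bearing θ = 1.5010 rad.
sin φ₂ = sin φ₁ cos δ + cos φ₁ sin δ cos θ = (-0.8584)(0.8021) + (0.5130)(0.5972)(0.0698) = -0.6671, so φ₂ = -41.85°.
Δλ = atan2(sin θ sin δ cos φ₁, cos δ − sin φ₁ sin φ₂) = atan2(0.3056, 0.2294) = 53.106°.
λ₂ = -72.897° + 53.106° = -19.79°.

-41.85°, -19.79°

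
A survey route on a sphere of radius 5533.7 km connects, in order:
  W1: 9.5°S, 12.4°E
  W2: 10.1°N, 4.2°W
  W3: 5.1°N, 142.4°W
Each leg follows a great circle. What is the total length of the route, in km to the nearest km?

15580 km

Leg W1→W2: central angle 0.4474 rad, distance 2475.6 km.
Leg W2→W3: central angle 2.3680 rad, distance 13104.0 km.
Total: 2475.6 + 13104.0 ≈ 15580 km.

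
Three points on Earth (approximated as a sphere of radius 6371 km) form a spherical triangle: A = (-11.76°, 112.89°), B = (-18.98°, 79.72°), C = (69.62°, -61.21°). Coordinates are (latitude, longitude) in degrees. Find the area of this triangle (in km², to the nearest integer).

43361466 km²

Side lengths (central angles): a = 2.1658, b = 2.1296, c = 0.5713 rad; semiperimeter s = 2.4334.
By l'Huilier's theorem, tan(E/4) = √[tan(s/2) tan((s−a)/2) tan((s−b)/2) tan((s−c)/2)], giving spherical excess E = 1.0683 rad.
Area = E·R² = 1.0683 × (6371)² ≈ 43361466 km².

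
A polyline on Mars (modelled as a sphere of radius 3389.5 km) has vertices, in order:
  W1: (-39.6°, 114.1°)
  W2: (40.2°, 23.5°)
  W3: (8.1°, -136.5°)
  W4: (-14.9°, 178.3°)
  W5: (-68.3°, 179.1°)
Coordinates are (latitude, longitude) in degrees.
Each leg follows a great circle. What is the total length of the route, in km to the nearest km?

Leg W1→W2: central angle 2.0016 rad, distance 6784.4 km.
Leg W2→W3: central angle 2.2391 rad, distance 7589.3 km.
Leg W3→W4: central angle 0.8790 rad, distance 2979.4 km.
Leg W4→W5: central angle 0.9320 rad, distance 3159.2 km.
Total: 6784.4 + 7589.3 + 2979.4 + 3159.2 ≈ 20512 km.

20512 km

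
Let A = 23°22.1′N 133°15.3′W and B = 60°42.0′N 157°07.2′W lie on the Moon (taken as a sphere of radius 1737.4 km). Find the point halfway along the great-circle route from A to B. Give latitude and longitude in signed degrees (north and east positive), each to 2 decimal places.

The central angle between A and B is δ = 0.7125 rad.
With f = 0.5, the slerp weights are sin((1−f)δ)/sin δ = 0.5335 and sin(fδ)/sin δ = 0.5335.
Weighted sum of the unit vectors: (0.5335)·(-0.6290,-0.6686,0.3966) + (0.5335)·(-0.4509,-0.1903,0.8721) = (-0.5761, -0.4582, 0.6769).
Converting back: φ = atan2(z, √(x²+y²)) = 42.60°, λ = atan2(y, x) = -141.51°.

42.60°, -141.51°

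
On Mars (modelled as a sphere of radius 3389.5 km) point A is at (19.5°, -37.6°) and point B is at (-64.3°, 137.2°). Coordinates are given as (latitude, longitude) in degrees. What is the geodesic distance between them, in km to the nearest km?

7990 km

Let φ₁ = 0.3403 rad, φ₂ = -1.1222 rad, and Δλ = 3.0508 rad.
cos c = sin φ₁ sin φ₂ + cos φ₁ cos φ₂ cos Δλ = (0.3338)(-0.9011) + (0.9426)(0.4337)(-0.9959) = -0.70789,
so c = arccos(-0.70789) = 2.35730 rad.
Distance = R·c = 3389.5 × 2.3573 ≈ 7990 km.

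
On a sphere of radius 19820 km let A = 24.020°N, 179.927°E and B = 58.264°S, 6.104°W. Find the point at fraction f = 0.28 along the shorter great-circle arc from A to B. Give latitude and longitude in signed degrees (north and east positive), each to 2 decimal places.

Central angle δ = 2.5392 rad. Interpolating on the sphere with fraction f = 0.28:
P = [sin((1−f)δ)·A + sin(fδ)·B] / sin δ = 1.7067·A + 1.1517·B in Cartesian coordinates,
giving P = (-0.9566, -0.0624, -0.2848), i.e. latitude -16.55°, longitude -176.27°.

-16.55°, -176.27°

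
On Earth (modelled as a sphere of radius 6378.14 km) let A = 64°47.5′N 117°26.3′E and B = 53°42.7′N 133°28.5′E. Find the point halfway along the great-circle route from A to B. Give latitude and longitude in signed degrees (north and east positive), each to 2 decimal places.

59.49°, 126.77°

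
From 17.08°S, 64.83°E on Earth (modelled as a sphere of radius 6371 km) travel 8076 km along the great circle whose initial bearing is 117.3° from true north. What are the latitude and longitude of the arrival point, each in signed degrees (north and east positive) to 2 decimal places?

-30.41°, 144.35°

Angular distance δ = d/R = 8076/6371 = 1.26762 rad; initial bearing θ = 2.0473 rad.
sin φ₂ = sin φ₁ cos δ + cos φ₁ sin δ cos θ = (-0.2937)(0.2986) + (0.9559)(0.9544)(-0.4586) = -0.5061, so φ₂ = -30.41°.
Δλ = atan2(sin θ sin δ cos φ₁, cos δ − sin φ₁ sin φ₂) = atan2(0.8107, 0.1499) = 79.524°.
λ₂ = 64.830° + 79.524° = 144.35°.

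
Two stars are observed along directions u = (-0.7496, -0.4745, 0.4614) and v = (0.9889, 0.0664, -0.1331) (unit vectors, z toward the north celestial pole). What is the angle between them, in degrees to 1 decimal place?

u·v = -0.8342; |u| = 1.0000, |v| = 1.0000.
cos θ = (u·v)/(|u||v|) = -0.8342, so θ = 146.5°.

146.5°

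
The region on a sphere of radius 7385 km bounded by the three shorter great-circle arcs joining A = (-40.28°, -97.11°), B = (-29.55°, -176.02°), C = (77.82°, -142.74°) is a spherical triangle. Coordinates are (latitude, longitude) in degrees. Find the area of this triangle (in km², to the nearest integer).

98471964 km²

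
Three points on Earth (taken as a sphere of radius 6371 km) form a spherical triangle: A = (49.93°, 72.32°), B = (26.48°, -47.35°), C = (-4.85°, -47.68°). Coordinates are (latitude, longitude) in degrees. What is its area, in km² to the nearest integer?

Side lengths (central angles): a = 0.5468, b = 1.9664, c = 1.5148 rad; semiperimeter s = 2.0140.
By l'Huilier's theorem, tan(E/4) = √[tan(s/2) tan((s−a)/2) tan((s−b)/2) tan((s−c)/2)], giving spherical excess E = 0.3709 rad.
Area = E·R² = 0.3709 × (6371)² ≈ 15056008 km².

15056008 km²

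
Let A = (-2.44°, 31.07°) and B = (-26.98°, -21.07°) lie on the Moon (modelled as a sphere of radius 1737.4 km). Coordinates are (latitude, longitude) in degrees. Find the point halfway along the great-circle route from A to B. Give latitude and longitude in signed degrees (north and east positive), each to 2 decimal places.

Central angle δ = 0.9694 rad. Interpolating on the sphere with fraction f = 0.5:
P = [sin((1−f)δ)·A + sin(fδ)·B] / sin δ = 0.5651·A + 0.5651·B in Cartesian coordinates,
giving P = (0.9535, 0.1103, -0.2804), i.e. latitude -16.29°, longitude 6.60°.

-16.29°, 6.60°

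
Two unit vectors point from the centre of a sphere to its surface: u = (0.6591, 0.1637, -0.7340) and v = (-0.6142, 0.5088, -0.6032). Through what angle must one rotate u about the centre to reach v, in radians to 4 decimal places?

u·v = 0.1212; |u| = 1.0000, |v| = 1.0000.
cos θ = (u·v)/(|u||v|) = 0.1212, so θ = 1.4493 rad.

1.4493 rad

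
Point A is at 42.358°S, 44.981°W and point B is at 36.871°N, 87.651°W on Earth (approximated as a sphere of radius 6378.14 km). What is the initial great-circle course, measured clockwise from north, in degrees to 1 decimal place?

Δλ = -42.670° = -0.7447 rad.
y = sin Δλ · cos φ₂ = (-0.6778)(0.8000) = -0.5422
x = cos φ₁ sin φ₂ − sin φ₁ cos φ₂ cos Δλ = (0.7389)(0.6000) − (-0.6738)(0.8000)(0.7353) = 0.8397
θ = atan2(y, x) = -32.85°; adding 360° gives 327.1°.

327.1°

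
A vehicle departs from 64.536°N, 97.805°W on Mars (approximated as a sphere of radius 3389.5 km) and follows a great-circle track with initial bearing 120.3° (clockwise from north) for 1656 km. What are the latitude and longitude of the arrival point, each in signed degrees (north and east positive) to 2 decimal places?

Angular distance δ = d/R = 1656/3389.5 = 0.48857 rad; initial bearing θ = 2.0996 rad.
sin φ₂ = sin φ₁ cos δ + cos φ₁ sin δ cos θ = (0.9029)(0.8830) + (0.4299)(0.4694)(-0.5045) = 0.6954, so φ₂ = 44.06°.
Δλ = atan2(sin θ sin δ cos φ₁, cos δ − sin φ₁ sin φ₂) = atan2(0.1742, 0.2551) = 34.328°.
λ₂ = -97.805° + 34.328° = -63.48°.

44.06°, -63.48°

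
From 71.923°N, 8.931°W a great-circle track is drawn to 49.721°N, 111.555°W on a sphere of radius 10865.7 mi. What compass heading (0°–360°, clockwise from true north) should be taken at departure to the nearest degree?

Δλ = -102.624° = -1.7911 rad.
y = sin Δλ · cos φ₂ = (-0.9758)(0.6465) = -0.6309
x = cos φ₁ sin φ₂ − sin φ₁ cos φ₂ cos Δλ = (0.3103)(0.7629) − (0.9506)(0.6465)(-0.2186) = 0.3710
θ = atan2(y, x) = -59.54°; adding 360° gives 300°.

300°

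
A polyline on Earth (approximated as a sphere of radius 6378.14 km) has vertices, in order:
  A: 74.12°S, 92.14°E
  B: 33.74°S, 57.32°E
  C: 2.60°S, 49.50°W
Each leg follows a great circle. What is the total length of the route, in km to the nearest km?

Leg A→B: central angle 0.7655 rad, distance 4882.6 km.
Leg B→C: central angle 1.7877 rad, distance 11402.0 km.
Total: 4882.6 + 11402.0 ≈ 16285 km.

16285 km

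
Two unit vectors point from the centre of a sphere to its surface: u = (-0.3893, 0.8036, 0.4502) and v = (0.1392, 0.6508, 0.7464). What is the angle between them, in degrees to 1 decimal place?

u·v = 0.8048; |u| = 1.0000, |v| = 1.0000.
cos θ = (u·v)/(|u||v|) = 0.8048, so θ = 36.4°.

36.4°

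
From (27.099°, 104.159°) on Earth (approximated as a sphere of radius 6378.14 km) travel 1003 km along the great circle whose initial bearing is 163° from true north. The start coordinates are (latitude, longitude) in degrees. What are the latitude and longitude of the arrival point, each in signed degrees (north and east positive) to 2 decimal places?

18.46°, 106.93°

Angular distance δ = d/R = 1003/6378.14 = 0.15726 rad; initial bearing θ = 2.8449 rad.
sin φ₂ = sin φ₁ cos δ + cos φ₁ sin δ cos θ = (0.4555)(0.9877) + (0.8902)(0.1566)(-0.9563) = 0.3166, so φ₂ = 18.46°.
Δλ = atan2(sin θ sin δ cos φ₁, cos δ − sin φ₁ sin φ₂) = atan2(0.0408, 0.8434) = 2.767°.
λ₂ = 104.159° + 2.767° = 106.93°.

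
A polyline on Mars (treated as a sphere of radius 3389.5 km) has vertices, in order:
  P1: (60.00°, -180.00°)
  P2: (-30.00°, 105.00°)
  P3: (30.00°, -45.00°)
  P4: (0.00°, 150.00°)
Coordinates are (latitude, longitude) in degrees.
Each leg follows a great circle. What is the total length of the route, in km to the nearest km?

Leg P1→P2: central angle 1.8975 rad, distance 6431.6 km.
Leg P2→P3: central angle 2.6895 rad, distance 9115.9 km.
Leg P3→P4: central angle 2.5617 rad, distance 8682.9 km.
Total: 6431.6 + 9115.9 + 8682.9 ≈ 24230 km.

24230 km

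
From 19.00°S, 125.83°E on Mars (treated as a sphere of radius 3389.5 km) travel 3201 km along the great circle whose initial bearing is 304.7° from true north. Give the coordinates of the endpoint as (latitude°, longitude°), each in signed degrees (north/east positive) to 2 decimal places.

14.19°, 82.43°

Angular distance δ = d/R = 3201/3389.5 = 0.94439 rad; initial bearing θ = 5.3180 rad.
sin φ₂ = sin φ₁ cos δ + cos φ₁ sin δ cos θ = (-0.3256)(0.5862) + (0.9455)(0.8101)(0.5693) = 0.2452, so φ₂ = 14.19°.
Δλ = atan2(sin θ sin δ cos φ₁, cos δ − sin φ₁ sin φ₂) = atan2(-0.6298, 0.6661) = -43.395°.
λ₂ = 125.830° − 43.395° = 82.43°.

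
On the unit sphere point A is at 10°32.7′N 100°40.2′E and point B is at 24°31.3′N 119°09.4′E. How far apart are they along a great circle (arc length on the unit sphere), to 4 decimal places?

0.3918

With latitudes φ₁ = 10.545°, φ₂ = 24.522° and longitude difference Δλ = 18.487°:
cos c = sin φ₁ sin φ₂ + cos φ₁ cos φ₂ cos Δλ = (0.1830)(0.4150) + (0.9831)(0.9098)(0.9484) = 0.92424,
so c = arccos(0.92424) = 0.39176 rad.
On the unit sphere the arc length equals the central angle: 0.3918.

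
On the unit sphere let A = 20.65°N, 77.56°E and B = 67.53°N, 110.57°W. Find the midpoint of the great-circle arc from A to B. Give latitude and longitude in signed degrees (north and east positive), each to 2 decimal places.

The central angle between A and B is δ = 1.5990 rad.
With f = 0.5, the slerp weights are sin((1−f)δ)/sin δ = 0.7173 and sin(fδ)/sin δ = 0.7173.
Weighted sum of the unit vectors: (0.7173)·(0.2016,0.9138,0.3527) + (0.7173)·(-0.1343,-0.3578,0.9241) = (0.0483, 0.3988, 0.9158).
Converting back: φ = atan2(z, √(x²+y²)) = 66.32°, λ = atan2(y, x) = 83.10°.

66.32°, 83.10°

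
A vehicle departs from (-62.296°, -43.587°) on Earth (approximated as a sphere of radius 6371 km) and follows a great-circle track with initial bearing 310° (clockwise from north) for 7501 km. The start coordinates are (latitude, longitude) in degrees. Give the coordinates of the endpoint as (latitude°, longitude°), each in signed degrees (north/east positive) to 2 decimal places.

-3.64°, -88.74°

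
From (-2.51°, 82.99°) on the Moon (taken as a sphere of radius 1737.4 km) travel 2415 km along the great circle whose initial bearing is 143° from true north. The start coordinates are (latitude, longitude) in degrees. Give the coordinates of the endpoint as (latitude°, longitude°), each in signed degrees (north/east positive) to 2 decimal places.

Angular distance δ = d/R = 2415/1737.4 = 1.39001 rad; initial bearing θ = 2.4958 rad.
sin φ₂ = sin φ₁ cos δ + cos φ₁ sin δ cos θ = (-0.0438)(0.1798) + (0.9990)(0.9837)(-0.7986) = -0.7927, so φ₂ = -52.44°.
Δλ = atan2(sin θ sin δ cos φ₁, cos δ − sin φ₁ sin φ₂) = atan2(0.5914, 0.1451) = 76.217°.
λ₂ = 82.990° + 76.217° = 159.21°.

-52.44°, 159.21°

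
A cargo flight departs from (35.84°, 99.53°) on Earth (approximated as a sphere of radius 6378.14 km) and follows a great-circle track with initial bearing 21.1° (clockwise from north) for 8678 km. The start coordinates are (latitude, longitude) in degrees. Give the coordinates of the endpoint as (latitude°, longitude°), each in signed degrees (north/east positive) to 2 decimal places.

59.52°, -124.43°

Angular distance δ = d/R = 8678/6378.14 = 1.36058 rad; initial bearing θ = 0.3683 rad.
sin φ₂ = sin φ₁ cos δ + cos φ₁ sin δ cos θ = (0.5855)(0.2087) + (0.8107)(0.9780)(0.9330) = 0.8618, so φ₂ = 59.52°.
Δλ = atan2(sin θ sin δ cos φ₁, cos δ − sin φ₁ sin φ₂) = atan2(0.2854, -0.2960) = 136.039°.
λ₂ = 99.530° + 136.039° = 235.57° → -124.43° after wrapping to (−180°, 180°].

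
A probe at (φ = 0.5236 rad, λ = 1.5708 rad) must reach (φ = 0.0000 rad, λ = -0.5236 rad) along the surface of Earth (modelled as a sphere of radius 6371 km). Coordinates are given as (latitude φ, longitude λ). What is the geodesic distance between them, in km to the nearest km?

12861 km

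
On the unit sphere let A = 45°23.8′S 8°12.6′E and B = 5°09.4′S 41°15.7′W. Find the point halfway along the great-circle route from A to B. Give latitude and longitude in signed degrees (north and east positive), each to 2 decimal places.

-27.40°, -21.08°

The central angle between A and B is δ = 1.0258 rad.
With f = 0.5, the slerp weights are sin((1−f)δ)/sin δ = 0.5738 and sin(fδ)/sin δ = 0.5738.
Weighted sum of the unit vectors: (0.5738)·(0.6950,0.1003,-0.7120) + (0.5738)·(0.7487,-0.6568,-0.0899) = (0.8284, -0.3194, -0.4601).
Converting back: φ = atan2(z, √(x²+y²)) = -27.40°, λ = atan2(y, x) = -21.08°.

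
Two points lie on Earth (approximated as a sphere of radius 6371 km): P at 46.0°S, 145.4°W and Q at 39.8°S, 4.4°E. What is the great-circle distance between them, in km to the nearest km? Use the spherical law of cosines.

10013 km

With latitudes φ₁ = -46.000°, φ₂ = -39.800° and longitude difference Δλ = 149.800°:
cos c = sin φ₁ sin φ₂ + cos φ₁ cos φ₂ cos Δλ = (-0.7193)(-0.6401) + (0.6947)(0.7683)(-0.8643) = -0.00080,
so c = arccos(-0.00080) = 1.57160 rad.
Distance = R·c = 6371 × 1.5716 ≈ 10013 km.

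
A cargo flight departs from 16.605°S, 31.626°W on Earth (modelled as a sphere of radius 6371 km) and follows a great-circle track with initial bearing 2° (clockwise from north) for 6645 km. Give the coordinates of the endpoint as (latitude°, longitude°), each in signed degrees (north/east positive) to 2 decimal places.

Angular distance δ = d/R = 6645/6371 = 1.04301 rad; initial bearing θ = 0.0349 rad.
sin φ₂ = sin φ₁ cos δ + cos φ₁ sin δ cos θ = (-0.2858)(0.5036) + (0.9583)(0.8639)(0.9994) = 0.6835, so φ₂ = 43.12°.
Δλ = atan2(sin θ sin δ cos φ₁, cos δ − sin φ₁ sin φ₂) = atan2(0.0289, 0.6989) = 2.367°.
λ₂ = -31.626° + 2.367° = -29.26°.

43.12°, -29.26°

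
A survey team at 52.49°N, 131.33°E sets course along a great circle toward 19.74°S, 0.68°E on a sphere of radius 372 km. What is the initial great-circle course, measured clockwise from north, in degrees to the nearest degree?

Δλ = -130.650° = -2.2803 rad.
y = sin Δλ · cos φ₂ = (-0.7587)(0.9412) = -0.7141
x = cos φ₁ sin φ₂ − sin φ₁ cos φ₂ cos Δλ = (0.6089)(-0.3378) − (0.7932)(0.9412)(-0.6514) = 0.2807
θ = atan2(y, x) = -68.54°; adding 360° gives 291°.

291°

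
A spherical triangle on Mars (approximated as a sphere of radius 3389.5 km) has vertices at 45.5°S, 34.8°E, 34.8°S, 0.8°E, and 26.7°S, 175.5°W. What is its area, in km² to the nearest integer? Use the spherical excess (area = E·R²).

Side lengths (central angles): a = 2.0665, b = 1.7928, c = 0.4860 rad; semiperimeter s = 2.1726.
By l'Huilier's theorem, tan(E/4) = √[tan(s/2) tan((s−a)/2) tan((s−b)/2) tan((s−c)/2)], giving spherical excess E = 0.5862 rad.
Area = E·R² = 0.5862 × (3389.5)² ≈ 6735012 km².

6735012 km²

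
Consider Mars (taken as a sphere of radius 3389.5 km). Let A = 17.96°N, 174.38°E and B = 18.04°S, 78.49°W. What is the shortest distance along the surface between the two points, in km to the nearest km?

6579 km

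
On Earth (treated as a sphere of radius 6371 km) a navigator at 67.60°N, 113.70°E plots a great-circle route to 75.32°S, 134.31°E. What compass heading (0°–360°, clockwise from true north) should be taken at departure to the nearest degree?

171°

Δλ = 20.610° = 0.3597 rad.
y = sin Δλ · cos φ₂ = (0.3520)(0.2534) = 0.0892
x = cos φ₁ sin φ₂ − sin φ₁ cos φ₂ cos Δλ = (0.3811)(-0.9674) − (0.9245)(0.2534)(0.9360) = -0.5879
θ = atan2(y, x) = 171.37°, so the bearing is 171°.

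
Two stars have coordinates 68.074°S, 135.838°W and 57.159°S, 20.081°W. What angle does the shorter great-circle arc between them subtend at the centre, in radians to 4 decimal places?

With latitudes φ₁ = -68.074°, φ₂ = -57.159° and longitude difference Δλ = 115.757°:
cos c = sin φ₁ sin φ₂ + cos φ₁ cos φ₂ cos Δλ = (-0.9277)(-0.8402) + (0.3734)(0.5423)(-0.4346) = 0.69141,
so c = arccos(0.69141) = 0.80736 rad.
So the angular separation is 0.8074 rad.

0.8074 rad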